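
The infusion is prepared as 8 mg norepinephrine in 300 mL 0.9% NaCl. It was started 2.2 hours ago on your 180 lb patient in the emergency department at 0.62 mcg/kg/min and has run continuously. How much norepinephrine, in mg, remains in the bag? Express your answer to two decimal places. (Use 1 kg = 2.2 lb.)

1.30 mg

Weight = 180 lb ÷ 2.2 lb/kg = 81.81818 kg
Dose = 0.62 mcg/kg/min × 81.81818 kg = 50.72727 mcg/min
50.72727 mcg/min × 60 min/hr = 3043.636 mcg/hr
Concentration = 8 mg ÷ 300 mL = 0.02666667 mg/mL = 26.66667 mcg/mL
Rate = 3043.636 mcg/hr ÷ 26.66667 mcg/mL = 114.1364 mL/hr
Volume infused = 114.1364 mL/hr × 2.2 hr = 251.1 mL
Volume remaining = 300 − 251.1 = 48.9 mL
Drug remaining = 48.9 mL × 26.66667 mcg/mL = 1304 mcg = 1.304 mg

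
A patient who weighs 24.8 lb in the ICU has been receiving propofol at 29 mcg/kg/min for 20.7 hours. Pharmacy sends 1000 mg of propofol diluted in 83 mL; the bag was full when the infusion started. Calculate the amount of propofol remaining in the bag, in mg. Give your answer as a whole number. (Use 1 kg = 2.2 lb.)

594 mg

Weight = 24.8 lb ÷ 2.2 lb/kg = 11.27273 kg
Dose = 29 mcg/kg/min × 11.27273 kg = 326.9091 mcg/min
326.9091 mcg/min × 60 min/hr = 19614.55 mcg/hr
Concentration = 1000 mg ÷ 83 mL = 12.04819 mg/mL = 12048.19 mcg/mL
Rate = 19614.55 mcg/hr ÷ 12048.19 mcg/mL = 1.628007 mL/hr
Volume infused = 1.628007 mL/hr × 20.7 hr = 33.69975 mL
Volume remaining = 83 − 33.69975 = 49.30025 mL
Drug remaining = 49.30025 mL × 12048.19 mcg/mL = 593978.9 mcg = 593.9789 mg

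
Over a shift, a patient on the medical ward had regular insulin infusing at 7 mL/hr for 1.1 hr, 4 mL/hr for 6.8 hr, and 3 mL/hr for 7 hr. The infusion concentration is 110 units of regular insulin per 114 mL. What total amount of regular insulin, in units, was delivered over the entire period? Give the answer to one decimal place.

Concentration = 110 units ÷ 114 mL = 0.9649123 units/mL
Stage 1: 7 mL/hr × 1.1 hr = 7.7 mL → 7.7 mL × 0.9649123 units/mL = 7.429825 units
Stage 2: 4 mL/hr × 6.8 hr = 27.2 mL → 27.2 mL × 0.9649123 units/mL = 26.24561 units
Stage 3: 3 mL/hr × 7 hr = 21 mL → 21 mL × 0.9649123 units/mL = 20.26316 units
Total = 7.429825 + 26.24561 + 20.26316 = 53.9386 units

53.9 units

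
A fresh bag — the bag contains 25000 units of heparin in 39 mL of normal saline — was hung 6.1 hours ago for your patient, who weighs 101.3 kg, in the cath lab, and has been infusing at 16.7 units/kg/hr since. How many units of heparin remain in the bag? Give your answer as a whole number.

14681 units

Dose = 16.7 units/kg/hr × 101.3 kg = 1691.71 units/hr
Concentration = 25000 units ÷ 39 mL = 641.0256 units/mL
Rate = 1691.71 units/hr ÷ 641.0256 units/mL = 2.639068 mL/hr
Volume infused = 2.639068 mL/hr × 6.1 hr = 16.09831 mL
Volume remaining = 39 − 16.09831 = 22.90169 mL
Drug remaining = 22.90169 mL × 641.0256 units/mL = 14680.57 units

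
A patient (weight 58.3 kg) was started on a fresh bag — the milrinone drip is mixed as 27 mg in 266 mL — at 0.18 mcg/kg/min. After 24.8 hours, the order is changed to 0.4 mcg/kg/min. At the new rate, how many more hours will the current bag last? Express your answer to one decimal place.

8.1 hours

Initial rate:
Dose = 0.18 mcg/kg/min × 58.3 kg = 10.494 mcg/min
10.494 mcg/min × 60 min/hr = 629.64 mcg/hr
Concentration = 27 mg ÷ 266 mL = 0.1015038 mg/mL = 101.5038 mcg/mL
Rate = 629.64 mcg/hr ÷ 101.5038 mcg/mL = 6.20312 mL/hr
Volume infused so far = 6.20312 mL/hr × 24.8 hr = 153.8374 mL
Volume remaining = 266 − 153.8374 = 112.1626 mL
New rate:
Dose = 0.4 mcg/kg/min × 58.3 kg = 23.32 mcg/min
23.32 mcg/min × 60 min/hr = 1399.2 mcg/hr
Rate = 1399.2 mcg/hr ÷ 101.5038 mcg/mL = 13.78471 mL/hr
Time remaining = 112.1626 mL ÷ 13.78471 mL/hr = 8.136741 hr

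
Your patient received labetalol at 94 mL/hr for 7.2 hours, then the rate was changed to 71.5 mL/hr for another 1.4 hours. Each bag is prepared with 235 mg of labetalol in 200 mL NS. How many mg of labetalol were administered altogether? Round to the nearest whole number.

Concentration = 235 mg ÷ 200 mL = 1.175 mg/mL
Stage 1: 94 mL/hr × 7.2 hr = 676.8 mL → 676.8 mL × 1.175 mg/mL = 795.24 mg
Stage 2: 71.5 mL/hr × 1.4 hr = 100.1 mL → 100.1 mL × 1.175 mg/mL = 117.6175 mg
Total = 795.24 + 117.6175 = 912.8575 mg

913 mg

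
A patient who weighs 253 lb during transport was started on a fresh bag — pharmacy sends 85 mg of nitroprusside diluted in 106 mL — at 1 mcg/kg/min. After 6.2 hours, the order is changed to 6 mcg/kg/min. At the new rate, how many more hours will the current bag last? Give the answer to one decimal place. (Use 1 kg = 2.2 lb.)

1.0 hours

Initial rate:
Weight = 253 lb ÷ 2.2 lb/kg = 115 kg
Dose = 1 mcg/kg/min × 115 kg = 115 mcg/min
115 mcg/min × 60 min/hr = 6900 mcg/hr
Concentration = 85 mg ÷ 106 mL = 0.8018868 mg/mL = 801.8868 mcg/mL
Rate = 6900 mcg/hr ÷ 801.8868 mcg/mL = 8.604706 mL/hr
Volume infused so far = 8.604706 mL/hr × 6.2 hr = 53.34918 mL
Volume remaining = 106 − 53.34918 = 52.65082 mL
New rate:
Dose = 6 mcg/kg/min × 115 kg = 690 mcg/min
690 mcg/min × 60 min/hr = 41400 mcg/hr
Rate = 41400 mcg/hr ÷ 801.8868 mcg/mL = 51.62824 mL/hr
Time remaining = 52.65082 mL ÷ 51.62824 mL/hr = 1.019807 hr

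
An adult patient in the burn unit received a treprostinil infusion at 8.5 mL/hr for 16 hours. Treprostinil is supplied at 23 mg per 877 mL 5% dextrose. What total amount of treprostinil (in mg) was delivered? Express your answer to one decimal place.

Concentration = 23 mg ÷ 877 mL = 0.02622577 mg/mL = 26225.77 ng/mL
Drug rate = 8.5 mL/hr × 26225.77 ng/mL = 222919 ng/hr
Total = 222919 ng/hr × 16 hr = 3566705 ng = 3.566705 mg

3.6 mg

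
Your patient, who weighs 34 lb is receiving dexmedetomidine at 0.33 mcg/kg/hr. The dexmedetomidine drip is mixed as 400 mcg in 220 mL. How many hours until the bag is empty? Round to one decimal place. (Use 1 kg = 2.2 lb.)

78.4 hours

Weight = 34 lb ÷ 2.2 lb/kg = 15.45455 kg
Dose = 0.33 mcg/kg/hr × 15.45455 kg = 5.1 mcg/hr
Concentration = 400 mcg ÷ 220 mL = 1.818182 mcg/mL
Rate = 5.1 mcg/hr ÷ 1.818182 mcg/mL = 2.805 mL/hr
Duration = 220 mL ÷ 2.805 mL/hr = 78.43137 hr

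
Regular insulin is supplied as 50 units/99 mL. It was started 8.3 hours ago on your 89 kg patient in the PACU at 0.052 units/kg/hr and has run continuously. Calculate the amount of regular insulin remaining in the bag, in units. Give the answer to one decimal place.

Dose = 0.052 units/kg/hr × 89 kg = 4.628 units/hr
Concentration = 50 units ÷ 99 mL = 0.5050505 units/mL
Rate = 4.628 units/hr ÷ 0.5050505 units/mL = 9.16344 mL/hr
Volume infused = 9.16344 mL/hr × 8.3 hr = 76.05655 mL
Volume remaining = 99 − 76.05655 = 22.94345 mL
Drug remaining = 22.94345 mL × 0.5050505 units/mL = 11.5876 units

11.6 units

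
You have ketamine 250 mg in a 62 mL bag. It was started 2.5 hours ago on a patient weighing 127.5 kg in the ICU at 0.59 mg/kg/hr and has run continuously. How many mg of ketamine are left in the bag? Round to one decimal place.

Dose = 0.59 mg/kg/hr × 127.5 kg = 75.225 mg/hr
Concentration = 250 mg ÷ 62 mL = 4.032258 mg/mL
Rate = 75.225 mg/hr ÷ 4.032258 mg/mL = 18.6558 mL/hr
Volume infused = 18.6558 mL/hr × 2.5 hr = 46.6395 mL
Volume remaining = 62 − 46.6395 = 15.3605 mL
Drug remaining = 15.3605 mL × 4.032258 mg/mL = 61.9375 mg

61.9 mg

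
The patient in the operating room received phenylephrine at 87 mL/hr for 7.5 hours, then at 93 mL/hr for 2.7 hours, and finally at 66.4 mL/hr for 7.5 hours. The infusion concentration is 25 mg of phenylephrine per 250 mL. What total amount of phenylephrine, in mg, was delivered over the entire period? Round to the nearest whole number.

140 mg

Concentration = 25 mg ÷ 250 mL = 0.1 mg/mL
Stage 1: 87 mL/hr × 7.5 hr = 652.5 mL → 652.5 mL × 0.1 mg/mL = 65.25 mg
Stage 2: 93 mL/hr × 2.7 hr = 251.1 mL → 251.1 mL × 0.1 mg/mL = 25.11 mg
Stage 3: 66.4 mL/hr × 7.5 hr = 498 mL → 498 mL × 0.1 mg/mL = 49.8 mg
Total = 65.25 + 25.11 + 49.8 = 140.16 mg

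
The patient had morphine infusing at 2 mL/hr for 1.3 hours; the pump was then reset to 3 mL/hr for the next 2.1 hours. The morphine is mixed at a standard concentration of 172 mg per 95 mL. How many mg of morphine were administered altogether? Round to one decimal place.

Concentration = 172 mg ÷ 95 mL = 1.810526 mg/mL
Stage 1: 2 mL/hr × 1.3 hr = 2.6 mL → 2.6 mL × 1.810526 mg/mL = 4.707368 mg
Stage 2: 3 mL/hr × 2.1 hr = 6.3 mL → 6.3 mL × 1.810526 mg/mL = 11.40632 mg
Total = 4.707368 + 11.40632 = 16.11368 mg

16.1 mg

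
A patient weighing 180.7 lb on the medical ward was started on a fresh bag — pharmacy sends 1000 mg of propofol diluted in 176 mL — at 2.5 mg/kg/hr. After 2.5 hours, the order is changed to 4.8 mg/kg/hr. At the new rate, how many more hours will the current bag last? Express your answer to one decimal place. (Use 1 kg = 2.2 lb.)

Initial rate:
Weight = 180.7 lb ÷ 2.2 lb/kg = 82.13636 kg
Dose = 2.5 mg/kg/hr × 82.13636 kg = 205.3409 mg/hr
Concentration = 1000 mg ÷ 176 mL = 5.681818 mg/mL
Rate = 205.3409 mg/hr ÷ 5.681818 mg/mL = 36.14 mL/hr
Volume infused so far = 36.14 mL/hr × 2.5 hr = 90.35 mL
Volume remaining = 176 − 90.35 = 85.65 mL
New rate:
Dose = 4.8 mg/kg/hr × 82.13636 kg = 394.2545 mg/hr
Rate = 394.2545 mg/hr ÷ 5.681818 mg/mL = 69.3888 mL/hr
Time remaining = 85.65 mL ÷ 69.3888 mL/hr = 1.234349 hr

1.2 hours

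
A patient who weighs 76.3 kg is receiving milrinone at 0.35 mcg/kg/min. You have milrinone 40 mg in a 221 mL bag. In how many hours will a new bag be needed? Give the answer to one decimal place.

25.0 hours

Dose = 0.35 mcg/kg/min × 76.3 kg = 26.705 mcg/min
26.705 mcg/min × 60 min/hr = 1602.3 mcg/hr
Concentration = 40 mg ÷ 221 mL = 0.1809955 mg/mL = 180.9955 mcg/mL
Rate = 1602.3 mcg/hr ÷ 180.9955 mcg/mL = 8.852707 mL/hr
Duration = 221 mL ÷ 8.852707 mL/hr = 24.96411 hr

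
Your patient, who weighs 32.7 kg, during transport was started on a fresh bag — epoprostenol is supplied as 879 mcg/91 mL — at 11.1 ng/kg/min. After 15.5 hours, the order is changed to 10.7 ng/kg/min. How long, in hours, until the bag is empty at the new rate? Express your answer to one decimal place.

25.8 hours

Initial rate:
Dose = 11.1 ng/kg/min × 32.7 kg = 362.97 ng/min
362.97 ng/min × 60 min/hr = 21778.2 ng/hr
Concentration = 879 mcg ÷ 91 mL = 9.659341 mcg/mL = 9659.341 ng/mL
Rate = 21778.2 ng/hr ÷ 9659.341 ng/mL = 2.254626 mL/hr
Volume infused so far = 2.254626 mL/hr × 15.5 hr = 34.9467 mL
Volume remaining = 91 − 34.9467 = 56.0533 mL
New rate:
Dose = 10.7 ng/kg/min × 32.7 kg = 349.89 ng/min
349.89 ng/min × 60 min/hr = 20993.4 ng/hr
Rate = 20993.4 ng/hr ÷ 9659.341 ng/mL = 2.173378 mL/hr
Time remaining = 56.0533 mL ÷ 2.173378 mL/hr = 25.79086 hr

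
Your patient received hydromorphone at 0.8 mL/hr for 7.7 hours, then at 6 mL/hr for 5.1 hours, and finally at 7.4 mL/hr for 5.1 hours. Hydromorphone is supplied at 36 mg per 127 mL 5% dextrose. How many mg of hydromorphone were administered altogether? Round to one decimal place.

21.1 mg

Concentration = 36 mg ÷ 127 mL = 0.2834646 mg/mL
Stage 1: 0.8 mL/hr × 7.7 hr = 6.16 mL → 6.16 mL × 0.2834646 mg/mL = 1.746142 mg
Stage 2: 6 mL/hr × 5.1 hr = 30.6 mL → 30.6 mL × 0.2834646 mg/mL = 8.674016 mg
Stage 3: 7.4 mL/hr × 5.1 hr = 37.74 mL → 37.74 mL × 0.2834646 mg/mL = 10.69795 mg
Total = 1.746142 + 8.674016 + 10.69795 = 21.11811 mg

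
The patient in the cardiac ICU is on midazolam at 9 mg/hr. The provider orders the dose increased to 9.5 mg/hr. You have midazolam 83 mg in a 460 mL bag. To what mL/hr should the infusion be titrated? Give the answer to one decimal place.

Concentration = 83 mg ÷ 460 mL = 0.1804348 mg/mL
Rate = 9.5 mg/hr ÷ 0.1804348 mg/mL = 52.6506 mL/hr

52.7 mL/hr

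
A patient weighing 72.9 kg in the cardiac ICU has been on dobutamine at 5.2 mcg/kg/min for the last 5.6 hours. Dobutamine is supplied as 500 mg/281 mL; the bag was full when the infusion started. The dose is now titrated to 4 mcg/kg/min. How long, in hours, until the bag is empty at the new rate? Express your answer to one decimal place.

Initial rate:
Dose = 5.2 mcg/kg/min × 72.9 kg = 379.08 mcg/min
379.08 mcg/min × 60 min/hr = 22744.8 mcg/hr
Concentration = 500 mg ÷ 281 mL = 1.779359 mg/mL = 1779.359 mcg/mL
Rate = 22744.8 mcg/hr ÷ 1779.359 mcg/mL = 12.78258 mL/hr
Volume infused so far = 12.78258 mL/hr × 5.6 hr = 71.58243 mL
Volume remaining = 281 − 71.58243 = 209.4176 mL
New rate:
Dose = 4 mcg/kg/min × 72.9 kg = 291.6 mcg/min
291.6 mcg/min × 60 min/hr = 17496 mcg/hr
Rate = 17496 mcg/hr ÷ 1779.359 mcg/mL = 9.832752 mL/hr
Time remaining = 209.4176 mL ÷ 9.832752 mL/hr = 21.29796 hr

21.3 hours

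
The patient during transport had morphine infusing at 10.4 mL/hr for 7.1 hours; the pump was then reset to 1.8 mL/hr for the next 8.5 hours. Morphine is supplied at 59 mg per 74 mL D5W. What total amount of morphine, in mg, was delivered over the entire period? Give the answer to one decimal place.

Concentration = 59 mg ÷ 74 mL = 0.7972973 mg/mL
Stage 1: 10.4 mL/hr × 7.1 hr = 73.84 mL → 73.84 mL × 0.7972973 mg/mL = 58.87243 mg
Stage 2: 1.8 mL/hr × 8.5 hr = 15.3 mL → 15.3 mL × 0.7972973 mg/mL = 12.19865 mg
Total = 58.87243 + 12.19865 = 71.07108 mg

71.1 mg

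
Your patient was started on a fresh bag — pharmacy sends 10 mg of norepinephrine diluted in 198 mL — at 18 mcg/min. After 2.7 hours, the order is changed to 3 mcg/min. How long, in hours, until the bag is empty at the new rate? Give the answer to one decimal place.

39.4 hours

Initial rate:
18 mcg/min × 60 min/hr = 1080 mcg/hr
Concentration = 10 mg ÷ 198 mL = 0.05050505 mg/mL = 50.50505 mcg/mL
Rate = 1080 mcg/hr ÷ 50.50505 mcg/mL = 21.384 mL/hr
Volume infused so far = 21.384 mL/hr × 2.7 hr = 57.7368 mL
Volume remaining = 198 − 57.7368 = 140.2632 mL
New rate:
3 mcg/min × 60 min/hr = 180 mcg/hr
Rate = 180 mcg/hr ÷ 50.50505 mcg/mL = 3.564 mL/hr
Time remaining = 140.2632 mL ÷ 3.564 mL/hr = 39.35556 hr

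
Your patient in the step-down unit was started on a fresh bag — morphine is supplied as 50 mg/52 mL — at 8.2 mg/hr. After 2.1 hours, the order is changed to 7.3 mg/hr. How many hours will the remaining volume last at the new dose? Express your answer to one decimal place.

Initial rate:
Concentration = 50 mg ÷ 52 mL = 0.9615385 mg/mL
Rate = 8.2 mg/hr ÷ 0.9615385 mg/mL = 8.528 mL/hr
Volume infused so far = 8.528 mL/hr × 2.1 hr = 17.9088 mL
Volume remaining = 52 − 17.9088 = 34.0912 mL
New rate:
Rate = 7.3 mg/hr ÷ 0.9615385 mg/mL = 7.592 mL/hr
Time remaining = 34.0912 mL ÷ 7.592 mL/hr = 4.490411 hr

4.5 hours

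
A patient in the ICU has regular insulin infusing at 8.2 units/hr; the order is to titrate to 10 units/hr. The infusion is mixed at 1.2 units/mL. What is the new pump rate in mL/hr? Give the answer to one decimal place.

8.3 mL/hr

Rate = 10 units/hr ÷ 1.2 units/mL = 8.333333 mL/hr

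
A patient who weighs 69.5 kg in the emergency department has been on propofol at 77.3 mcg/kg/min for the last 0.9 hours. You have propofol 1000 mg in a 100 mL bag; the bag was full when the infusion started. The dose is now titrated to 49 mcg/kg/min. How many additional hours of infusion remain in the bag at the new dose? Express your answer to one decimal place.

3.5 hours

Initial rate:
Dose = 77.3 mcg/kg/min × 69.5 kg = 5372.35 mcg/min
5372.35 mcg/min × 60 min/hr = 322341 mcg/hr
Concentration = 1000 mg ÷ 100 mL = 10 mg/mL = 10000 mcg/mL
Rate = 322341 mcg/hr ÷ 10000 mcg/mL = 32.2341 mL/hr
Volume infused so far = 32.2341 mL/hr × 0.9 hr = 29.01069 mL
Volume remaining = 100 − 29.01069 = 70.98931 mL
New rate:
Dose = 49 mcg/kg/min × 69.5 kg = 3405.5 mcg/min
3405.5 mcg/min × 60 min/hr = 204330 mcg/hr
Rate = 204330 mcg/hr ÷ 10000 mcg/mL = 20.433 mL/hr
Time remaining = 70.98931 mL ÷ 20.433 mL/hr = 3.474248 hr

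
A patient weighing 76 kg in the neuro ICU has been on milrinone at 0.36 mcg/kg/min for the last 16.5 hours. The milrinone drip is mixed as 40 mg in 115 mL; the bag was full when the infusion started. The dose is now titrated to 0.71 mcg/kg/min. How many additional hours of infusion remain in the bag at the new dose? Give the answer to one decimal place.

Initial rate:
Dose = 0.36 mcg/kg/min × 76 kg = 27.36 mcg/min
27.36 mcg/min × 60 min/hr = 1641.6 mcg/hr
Concentration = 40 mg ÷ 115 mL = 0.3478261 mg/mL = 347.8261 mcg/mL
Rate = 1641.6 mcg/hr ÷ 347.8261 mcg/mL = 4.7196 mL/hr
Volume infused so far = 4.7196 mL/hr × 16.5 hr = 77.8734 mL
Volume remaining = 115 − 77.8734 = 37.1266 mL
New rate:
Dose = 0.71 mcg/kg/min × 76 kg = 53.96 mcg/min
53.96 mcg/min × 60 min/hr = 3237.6 mcg/hr
Rate = 3237.6 mcg/hr ÷ 347.8261 mcg/mL = 9.3081 mL/hr
Time remaining = 37.1266 mL ÷ 9.3081 mL/hr = 3.988634 hr

4.0 hours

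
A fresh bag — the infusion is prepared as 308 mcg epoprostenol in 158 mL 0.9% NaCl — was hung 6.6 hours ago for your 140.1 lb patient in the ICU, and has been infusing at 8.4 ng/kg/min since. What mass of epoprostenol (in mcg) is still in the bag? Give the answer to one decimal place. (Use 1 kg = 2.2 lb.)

Weight = 140.1 lb ÷ 2.2 lb/kg = 63.68182 kg
Dose = 8.4 ng/kg/min × 63.68182 kg = 534.9273 ng/min
534.9273 ng/min × 60 min/hr = 32095.64 ng/hr
Concentration = 308 mcg ÷ 158 mL = 1.949367 mcg/mL = 1949.367 ng/mL
Rate = 32095.64 ng/hr ÷ 1949.367 ng/mL = 16.46464 mL/hr
Volume infused = 16.46464 mL/hr × 6.6 hr = 108.6667 mL
Volume remaining = 158 − 108.6667 = 49.33335 mL
Drug remaining = 49.33335 mL × 1949.367 ng/mL = 96168.8 ng = 96.1688 mcg

96.2 mcg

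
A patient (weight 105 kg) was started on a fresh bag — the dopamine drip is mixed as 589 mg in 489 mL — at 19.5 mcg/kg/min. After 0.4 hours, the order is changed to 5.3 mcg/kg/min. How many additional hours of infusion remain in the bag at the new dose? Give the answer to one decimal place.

16.2 hours

Initial rate:
Dose = 19.5 mcg/kg/min × 105 kg = 2047.5 mcg/min
2047.5 mcg/min × 60 min/hr = 122850 mcg/hr
Concentration = 589 mg ÷ 489 mL = 1.204499 mg/mL = 1204.499 mcg/mL
Rate = 122850 mcg/hr ÷ 1204.499 mcg/mL = 101.9926 mL/hr
Volume infused so far = 101.9926 mL/hr × 0.4 hr = 40.79705 mL
Volume remaining = 489 − 40.79705 = 448.203 mL
New rate:
Dose = 5.3 mcg/kg/min × 105 kg = 556.5 mcg/min
556.5 mcg/min × 60 min/hr = 33390 mcg/hr
Rate = 33390 mcg/hr ÷ 1204.499 mcg/mL = 27.72107 mL/hr
Time remaining = 448.203 mL ÷ 27.72107 mL/hr = 16.16831 hr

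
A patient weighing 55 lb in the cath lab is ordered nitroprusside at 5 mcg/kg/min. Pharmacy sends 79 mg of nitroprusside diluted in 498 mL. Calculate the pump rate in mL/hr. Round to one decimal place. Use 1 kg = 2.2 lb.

Weight = 55 lb ÷ 2.2 lb/kg = 25 kg
Dose = 5 mcg/kg/min × 25 kg = 125 mcg/min
125 mcg/min × 60 min/hr = 7500 mcg/hr
Concentration = 79 mg ÷ 498 mL = 0.1586345 mg/mL = 158.6345 mcg/mL
Rate = 7500 mcg/hr ÷ 158.6345 mcg/mL = 47.27848 mL/hr

47.3 mL/hr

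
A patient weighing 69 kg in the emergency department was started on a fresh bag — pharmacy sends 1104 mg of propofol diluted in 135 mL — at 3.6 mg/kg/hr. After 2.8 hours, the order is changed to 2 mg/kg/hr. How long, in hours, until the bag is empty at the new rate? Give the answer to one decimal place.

3.0 hours

Initial rate:
Dose = 3.6 mg/kg/hr × 69 kg = 248.4 mg/hr
Concentration = 1104 mg ÷ 135 mL = 8.177778 mg/mL
Rate = 248.4 mg/hr ÷ 8.177778 mg/mL = 30.375 mL/hr
Volume infused so far = 30.375 mL/hr × 2.8 hr = 85.05 mL
Volume remaining = 135 − 85.05 = 49.95 mL
New rate:
Dose = 2 mg/kg/hr × 69 kg = 138 mg/hr
Rate = 138 mg/hr ÷ 8.177778 mg/mL = 16.875 mL/hr
Time remaining = 49.95 mL ÷ 16.875 mL/hr = 2.96 hr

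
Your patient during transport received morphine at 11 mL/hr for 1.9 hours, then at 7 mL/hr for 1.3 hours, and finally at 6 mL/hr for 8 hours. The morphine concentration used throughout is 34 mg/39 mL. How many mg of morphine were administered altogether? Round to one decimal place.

68.0 mg

Concentration = 34 mg ÷ 39 mL = 0.8717949 mg/mL
Stage 1: 11 mL/hr × 1.9 hr = 20.9 mL → 20.9 mL × 0.8717949 mg/mL = 18.22051 mg
Stage 2: 7 mL/hr × 1.3 hr = 9.1 mL → 9.1 mL × 0.8717949 mg/mL = 7.933333 mg
Stage 3: 6 mL/hr × 8 hr = 48 mL → 48 mL × 0.8717949 mg/mL = 41.84615 mg
Total = 18.22051 + 7.933333 + 41.84615 = 68 mg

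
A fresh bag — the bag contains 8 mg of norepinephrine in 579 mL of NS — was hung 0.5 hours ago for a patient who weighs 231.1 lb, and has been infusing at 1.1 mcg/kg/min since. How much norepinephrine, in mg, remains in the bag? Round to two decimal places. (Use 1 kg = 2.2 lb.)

4.53 mg

Weight = 231.1 lb ÷ 2.2 lb/kg = 105.0455 kg
Dose = 1.1 mcg/kg/min × 105.0455 kg = 115.55 mcg/min
115.55 mcg/min × 60 min/hr = 6933 mcg/hr
Concentration = 8 mg ÷ 579 mL = 0.01381693 mg/mL = 13.81693 mcg/mL
Rate = 6933 mcg/hr ÷ 13.81693 mcg/mL = 501.7759 mL/hr
Volume infused = 501.7759 mL/hr × 0.5 hr = 250.8879 mL
Volume remaining = 579 − 250.8879 = 328.1121 mL
Drug remaining = 328.1121 mL × 13.81693 mcg/mL = 4533.5 mcg = 4.5335 mg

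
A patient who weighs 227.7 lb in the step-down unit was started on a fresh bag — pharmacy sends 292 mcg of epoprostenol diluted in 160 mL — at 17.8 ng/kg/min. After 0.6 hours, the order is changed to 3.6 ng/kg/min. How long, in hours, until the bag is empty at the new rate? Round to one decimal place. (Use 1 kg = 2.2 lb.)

10.1 hours

Initial rate:
Weight = 227.7 lb ÷ 2.2 lb/kg = 103.5 kg
Dose = 17.8 ng/kg/min × 103.5 kg = 1842.3 ng/min
1842.3 ng/min × 60 min/hr = 110538 ng/hr
Concentration = 292 mcg ÷ 160 mL = 1.825 mcg/mL = 1825 ng/mL
Rate = 110538 ng/hr ÷ 1825 ng/mL = 60.56877 mL/hr
Volume infused so far = 60.56877 mL/hr × 0.6 hr = 36.34126 mL
Volume remaining = 160 − 36.34126 = 123.6587 mL
New rate:
Dose = 3.6 ng/kg/min × 103.5 kg = 372.6 ng/min
372.6 ng/min × 60 min/hr = 22356 ng/hr
Rate = 22356 ng/hr ÷ 1825 ng/mL = 12.24986 mL/hr
Time remaining = 123.6587 mL ÷ 12.24986 mL/hr = 10.0947 hr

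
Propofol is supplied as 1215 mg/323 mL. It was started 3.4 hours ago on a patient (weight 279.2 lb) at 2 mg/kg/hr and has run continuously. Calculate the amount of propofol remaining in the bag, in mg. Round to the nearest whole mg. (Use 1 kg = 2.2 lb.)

Weight = 279.2 lb ÷ 2.2 lb/kg = 126.9091 kg
Dose = 2 mg/kg/hr × 126.9091 kg = 253.8182 mg/hr
Concentration = 1215 mg ÷ 323 mL = 3.76161 mg/mL
Rate = 253.8182 mg/hr ÷ 3.76161 mg/mL = 67.47594 mL/hr
Volume infused = 67.47594 mL/hr × 3.4 hr = 229.4182 mL
Volume remaining = 323 − 229.4182 = 93.58179 mL
Drug remaining = 93.58179 mL × 3.76161 mg/mL = 352.0182 mg

352 mg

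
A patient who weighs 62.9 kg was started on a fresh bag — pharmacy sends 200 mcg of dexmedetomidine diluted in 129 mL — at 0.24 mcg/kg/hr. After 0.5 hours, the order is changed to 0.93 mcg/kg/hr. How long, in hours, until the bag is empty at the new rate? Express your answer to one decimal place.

3.3 hours

Initial rate:
Dose = 0.24 mcg/kg/hr × 62.9 kg = 15.096 mcg/hr
Concentration = 200 mcg ÷ 129 mL = 1.550388 mcg/mL
Rate = 15.096 mcg/hr ÷ 1.550388 mcg/mL = 9.73692 mL/hr
Volume infused so far = 9.73692 mL/hr × 0.5 hr = 4.86846 mL
Volume remaining = 129 − 4.86846 = 124.1315 mL
New rate:
Dose = 0.93 mcg/kg/hr × 62.9 kg = 58.497 mcg/hr
Rate = 58.497 mcg/hr ÷ 1.550388 mcg/mL = 37.73056 mL/hr
Time remaining = 124.1315 mL ÷ 37.73056 mL/hr = 3.289946 hr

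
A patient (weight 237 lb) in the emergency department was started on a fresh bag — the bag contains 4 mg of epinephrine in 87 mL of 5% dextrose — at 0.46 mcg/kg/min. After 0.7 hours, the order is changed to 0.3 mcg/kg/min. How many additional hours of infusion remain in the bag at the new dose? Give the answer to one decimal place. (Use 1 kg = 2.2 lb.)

1.0 hours

Initial rate:
Weight = 237 lb ÷ 2.2 lb/kg = 107.7273 kg
Dose = 0.46 mcg/kg/min × 107.7273 kg = 49.55455 mcg/min
49.55455 mcg/min × 60 min/hr = 2973.273 mcg/hr
Concentration = 4 mg ÷ 87 mL = 0.04597701 mg/mL = 45.97701 mcg/mL
Rate = 2973.273 mcg/hr ÷ 45.97701 mcg/mL = 64.66868 mL/hr
Volume infused so far = 64.66868 mL/hr × 0.7 hr = 45.26808 mL
Volume remaining = 87 − 45.26808 = 41.73192 mL
New rate:
Dose = 0.3 mcg/kg/min × 107.7273 kg = 32.31818 mcg/min
32.31818 mcg/min × 60 min/hr = 1939.091 mcg/hr
Rate = 1939.091 mcg/hr ÷ 45.97701 mcg/mL = 42.17523 mL/hr
Time remaining = 41.73192 mL ÷ 42.17523 mL/hr = 0.989489 hr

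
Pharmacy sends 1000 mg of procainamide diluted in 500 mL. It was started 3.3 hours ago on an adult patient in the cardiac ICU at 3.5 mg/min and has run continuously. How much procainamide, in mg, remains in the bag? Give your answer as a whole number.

3.5 mg/min × 60 min/hr = 210 mg/hr
Concentration = 1000 mg ÷ 500 mL = 2 mg/mL
Rate = 210 mg/hr ÷ 2 mg/mL = 105 mL/hr
Volume infused = 105 mL/hr × 3.3 hr = 346.5 mL
Volume remaining = 500 − 346.5 = 153.5 mL
Drug remaining = 153.5 mL × 2 mg/mL = 307 mg

307 mg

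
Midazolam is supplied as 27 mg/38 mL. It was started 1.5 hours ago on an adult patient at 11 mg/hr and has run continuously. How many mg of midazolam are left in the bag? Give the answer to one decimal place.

Concentration = 27 mg ÷ 38 mL = 0.7105263 mg/mL
Rate = 11 mg/hr ÷ 0.7105263 mg/mL = 15.48148 mL/hr
Volume infused = 15.48148 mL/hr × 1.5 hr = 23.22222 mL
Volume remaining = 38 − 23.22222 = 14.77778 mL
Drug remaining = 14.77778 mL × 0.7105263 mg/mL = 10.5 mg

10.5 mg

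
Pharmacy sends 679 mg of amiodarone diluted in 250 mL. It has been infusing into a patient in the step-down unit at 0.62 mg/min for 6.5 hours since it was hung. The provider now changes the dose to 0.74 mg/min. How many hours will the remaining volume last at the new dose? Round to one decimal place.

Initial rate:
0.62 mg/min × 60 min/hr = 37.2 mg/hr
Concentration = 679 mg ÷ 250 mL = 2.716 mg/mL
Rate = 37.2 mg/hr ÷ 2.716 mg/mL = 13.69661 mL/hr
Volume infused so far = 13.69661 mL/hr × 6.5 hr = 89.02798 mL
Volume remaining = 250 − 89.02798 = 160.972 mL
New rate:
0.74 mg/min × 60 min/hr = 44.4 mg/hr
Rate = 44.4 mg/hr ÷ 2.716 mg/mL = 16.34757 mL/hr
Time remaining = 160.972 mL ÷ 16.34757 mL/hr = 9.846847 hr

9.8 hours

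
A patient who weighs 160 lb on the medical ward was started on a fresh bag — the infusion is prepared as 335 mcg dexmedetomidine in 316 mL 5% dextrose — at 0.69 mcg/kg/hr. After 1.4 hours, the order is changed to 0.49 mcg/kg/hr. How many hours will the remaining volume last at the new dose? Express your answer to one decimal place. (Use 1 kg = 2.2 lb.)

Initial rate:
Weight = 160 lb ÷ 2.2 lb/kg = 72.72727 kg
Dose = 0.69 mcg/kg/hr × 72.72727 kg = 50.18182 mcg/hr
Concentration = 335 mcg ÷ 316 mL = 1.060127 mcg/mL
Rate = 50.18182 mcg/hr ÷ 1.060127 mcg/mL = 47.33569 mL/hr
Volume infused so far = 47.33569 mL/hr × 1.4 hr = 66.26996 mL
Volume remaining = 316 − 66.26996 = 249.73 mL
New rate:
Dose = 0.49 mcg/kg/hr × 72.72727 kg = 35.63636 mcg/hr
Rate = 35.63636 mcg/hr ÷ 1.060127 mcg/mL = 33.6152 mL/hr
Time remaining = 249.73 mL ÷ 33.6152 mL/hr = 7.429082 hr

7.4 hours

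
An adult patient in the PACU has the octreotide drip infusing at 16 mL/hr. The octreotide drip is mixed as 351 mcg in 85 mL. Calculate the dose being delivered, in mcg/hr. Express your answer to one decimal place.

Concentration = 351 mcg ÷ 85 mL = 4.129412 mcg/mL
Drug rate = 16 mL/hr × 4.129412 mcg/mL = 66.07059 mcg/hr

66.1 mcg/hr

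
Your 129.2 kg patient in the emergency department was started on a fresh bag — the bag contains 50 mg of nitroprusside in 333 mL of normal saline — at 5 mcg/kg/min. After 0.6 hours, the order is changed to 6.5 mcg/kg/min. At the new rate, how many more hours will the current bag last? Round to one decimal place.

0.5 hours

Initial rate:
Dose = 5 mcg/kg/min × 129.2 kg = 646 mcg/min
646 mcg/min × 60 min/hr = 38760 mcg/hr
Concentration = 50 mg ÷ 333 mL = 0.1501502 mg/mL = 150.1502 mcg/mL
Rate = 38760 mcg/hr ÷ 150.1502 mcg/mL = 258.1416 mL/hr
Volume infused so far = 258.1416 mL/hr × 0.6 hr = 154.885 mL
Volume remaining = 333 − 154.885 = 178.115 mL
New rate:
Dose = 6.5 mcg/kg/min × 129.2 kg = 839.8 mcg/min
839.8 mcg/min × 60 min/hr = 50388 mcg/hr
Rate = 50388 mcg/hr ÷ 150.1502 mcg/mL = 335.5841 mL/hr
Time remaining = 178.115 mL ÷ 335.5841 mL/hr = 0.5307613 hr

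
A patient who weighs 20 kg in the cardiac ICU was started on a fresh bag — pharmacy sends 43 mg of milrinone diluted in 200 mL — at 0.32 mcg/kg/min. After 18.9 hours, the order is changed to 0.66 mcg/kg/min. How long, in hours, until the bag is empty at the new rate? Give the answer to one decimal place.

Initial rate:
Dose = 0.32 mcg/kg/min × 20 kg = 6.4 mcg/min
6.4 mcg/min × 60 min/hr = 384 mcg/hr
Concentration = 43 mg ÷ 200 mL = 0.215 mg/mL = 215 mcg/mL
Rate = 384 mcg/hr ÷ 215 mcg/mL = 1.786047 mL/hr
Volume infused so far = 1.786047 mL/hr × 18.9 hr = 33.75628 mL
Volume remaining = 200 − 33.75628 = 166.2437 mL
New rate:
Dose = 0.66 mcg/kg/min × 20 kg = 13.2 mcg/min
13.2 mcg/min × 60 min/hr = 792 mcg/hr
Rate = 792 mcg/hr ÷ 215 mcg/mL = 3.683721 mL/hr
Time remaining = 166.2437 mL ÷ 3.683721 mL/hr = 45.12929 hr

45.1 hours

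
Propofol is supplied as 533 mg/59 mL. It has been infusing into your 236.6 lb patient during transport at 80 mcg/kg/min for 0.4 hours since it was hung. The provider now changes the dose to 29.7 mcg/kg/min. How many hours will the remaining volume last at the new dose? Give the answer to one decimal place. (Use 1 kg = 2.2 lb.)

Initial rate:
Weight = 236.6 lb ÷ 2.2 lb/kg = 107.5455 kg
Dose = 80 mcg/kg/min × 107.5455 kg = 8603.636 mcg/min
8603.636 mcg/min × 60 min/hr = 516218.2 mcg/hr
Concentration = 533 mg ÷ 59 mL = 9.033898 mg/mL = 9033.898 mcg/mL
Rate = 516218.2 mcg/hr ÷ 9033.898 mcg/mL = 57.14235 mL/hr
Volume infused so far = 57.14235 mL/hr × 0.4 hr = 22.85694 mL
Volume remaining = 59 − 22.85694 = 36.14306 mL
New rate:
Dose = 29.7 mcg/kg/min × 107.5455 kg = 3194.1 mcg/min
3194.1 mcg/min × 60 min/hr = 191646 mcg/hr
Rate = 191646 mcg/hr ÷ 9033.898 mcg/mL = 21.2141 mL/hr
Time remaining = 36.14306 mL ÷ 21.2141 mL/hr = 1.703728 hr

1.7 hours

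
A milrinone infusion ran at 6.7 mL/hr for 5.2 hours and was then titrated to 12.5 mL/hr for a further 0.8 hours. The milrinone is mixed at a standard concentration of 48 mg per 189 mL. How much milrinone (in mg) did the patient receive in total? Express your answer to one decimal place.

11.4 mg

Concentration = 48 mg ÷ 189 mL = 0.2539683 mg/mL
Stage 1: 6.7 mL/hr × 5.2 hr = 34.84 mL → 34.84 mL × 0.2539683 mg/mL = 8.848254 mg
Stage 2: 12.5 mL/hr × 0.8 hr = 10 mL → 10 mL × 0.2539683 mg/mL = 2.539683 mg
Total = 8.848254 + 2.539683 = 11.38794 mg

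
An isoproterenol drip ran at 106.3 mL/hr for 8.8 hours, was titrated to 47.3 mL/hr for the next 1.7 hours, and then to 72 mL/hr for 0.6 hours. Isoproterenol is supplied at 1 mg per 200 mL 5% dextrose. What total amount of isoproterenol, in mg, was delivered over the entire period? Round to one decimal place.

5.3 mg

Concentration = 1 mg ÷ 200 mL = 0.005 mg/mL
Stage 1: 106.3 mL/hr × 8.8 hr = 935.44 mL → 935.44 mL × 0.005 mg/mL = 4.6772 mg
Stage 2: 47.3 mL/hr × 1.7 hr = 80.41 mL → 80.41 mL × 0.005 mg/mL = 0.40205 mg
Stage 3: 72 mL/hr × 0.6 hr = 43.2 mL → 43.2 mL × 0.005 mg/mL = 0.216 mg
Total = 4.6772 + 0.40205 + 0.216 = 5.29525 mg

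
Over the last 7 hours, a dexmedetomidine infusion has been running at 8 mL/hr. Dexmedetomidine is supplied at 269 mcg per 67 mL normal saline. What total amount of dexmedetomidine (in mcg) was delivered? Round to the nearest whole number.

Concentration = 269 mcg ÷ 67 mL = 4.014925 mcg/mL
Drug rate = 8 mL/hr × 4.014925 mcg/mL = 32.1194 mcg/hr
Total = 32.1194 mcg/hr × 7 hr = 224.8358 mcg

225 mcg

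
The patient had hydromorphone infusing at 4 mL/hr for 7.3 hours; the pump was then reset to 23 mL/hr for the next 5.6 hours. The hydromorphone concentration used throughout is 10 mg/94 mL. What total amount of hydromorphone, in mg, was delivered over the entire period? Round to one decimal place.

16.8 mg

Concentration = 10 mg ÷ 94 mL = 0.106383 mg/mL
Stage 1: 4 mL/hr × 7.3 hr = 29.2 mL → 29.2 mL × 0.106383 mg/mL = 3.106383 mg
Stage 2: 23 mL/hr × 5.6 hr = 128.8 mL → 128.8 mL × 0.106383 mg/mL = 13.70213 mg
Total = 3.106383 + 13.70213 = 16.80851 mg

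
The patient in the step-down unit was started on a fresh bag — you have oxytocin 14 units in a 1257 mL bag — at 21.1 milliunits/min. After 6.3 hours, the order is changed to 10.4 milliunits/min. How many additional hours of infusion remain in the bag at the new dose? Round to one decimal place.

Initial rate:
21.1 milliunits/min × 60 min/hr = 1266 milliunits/hr
Concentration = 14 units ÷ 1257 mL = 0.01113763 units/mL = 11.13763 milliunits/mL
Rate = 1266 milliunits/hr ÷ 11.13763 milliunits/mL = 113.6687 mL/hr
Volume infused so far = 113.6687 mL/hr × 6.3 hr = 716.1129 mL
Volume remaining = 1257 − 716.1129 = 540.8871 mL
New rate:
10.4 milliunits/min × 60 min/hr = 624 milliunits/hr
Rate = 624 milliunits/hr ÷ 11.13763 milliunits/mL = 56.02629 mL/hr
Time remaining = 540.8871 mL ÷ 56.02629 mL/hr = 9.654167 hr

9.7 hours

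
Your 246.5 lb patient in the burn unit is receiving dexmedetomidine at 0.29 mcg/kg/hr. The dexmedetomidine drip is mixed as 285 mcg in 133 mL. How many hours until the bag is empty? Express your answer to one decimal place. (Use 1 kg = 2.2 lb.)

Weight = 246.5 lb ÷ 2.2 lb/kg = 112.0455 kg
Dose = 0.29 mcg/kg/hr × 112.0455 kg = 32.49318 mcg/hr
Concentration = 285 mcg ÷ 133 mL = 2.142857 mcg/mL
Rate = 32.49318 mcg/hr ÷ 2.142857 mcg/mL = 15.16348 mL/hr
Duration = 133 mL ÷ 15.16348 mL/hr = 8.771071 hr

8.8 hours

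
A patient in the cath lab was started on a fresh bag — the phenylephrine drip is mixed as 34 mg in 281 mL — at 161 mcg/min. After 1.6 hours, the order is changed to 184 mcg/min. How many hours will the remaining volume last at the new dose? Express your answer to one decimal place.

1.7 hours

Initial rate:
161 mcg/min × 60 min/hr = 9660 mcg/hr
Concentration = 34 mg ÷ 281 mL = 0.1209964 mg/mL = 120.9964 mcg/mL
Rate = 9660 mcg/hr ÷ 120.9964 mcg/mL = 79.83706 mL/hr
Volume infused so far = 79.83706 mL/hr × 1.6 hr = 127.7393 mL
Volume remaining = 281 − 127.7393 = 153.2607 mL
New rate:
184 mcg/min × 60 min/hr = 11040 mcg/hr
Rate = 11040 mcg/hr ÷ 120.9964 mcg/mL = 91.24235 mL/hr
Time remaining = 153.2607 mL ÷ 91.24235 mL/hr = 1.67971 hr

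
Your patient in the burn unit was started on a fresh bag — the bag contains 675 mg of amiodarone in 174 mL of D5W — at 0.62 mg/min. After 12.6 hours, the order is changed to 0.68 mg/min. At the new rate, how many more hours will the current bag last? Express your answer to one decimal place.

Initial rate:
0.62 mg/min × 60 min/hr = 37.2 mg/hr
Concentration = 675 mg ÷ 174 mL = 3.87931 mg/mL
Rate = 37.2 mg/hr ÷ 3.87931 mg/mL = 9.589333 mL/hr
Volume infused so far = 9.589333 mL/hr × 12.6 hr = 120.8256 mL
Volume remaining = 174 − 120.8256 = 53.1744 mL
New rate:
0.68 mg/min × 60 min/hr = 40.8 mg/hr
Rate = 40.8 mg/hr ÷ 3.87931 mg/mL = 10.51733 mL/hr
Time remaining = 53.1744 mL ÷ 10.51733 mL/hr = 5.055882 hr

5.1 hours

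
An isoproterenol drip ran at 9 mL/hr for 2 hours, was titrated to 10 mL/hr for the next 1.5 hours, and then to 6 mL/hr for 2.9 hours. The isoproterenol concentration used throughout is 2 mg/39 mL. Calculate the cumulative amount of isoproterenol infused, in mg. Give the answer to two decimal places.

Concentration = 2 mg ÷ 39 mL = 0.05128205 mg/mL
Stage 1: 9 mL/hr × 2 hr = 18 mL → 18 mL × 0.05128205 mg/mL = 0.9230769 mg
Stage 2: 10 mL/hr × 1.5 hr = 15 mL → 15 mL × 0.05128205 mg/mL = 0.7692308 mg
Stage 3: 6 mL/hr × 2.9 hr = 17.4 mL → 17.4 mL × 0.05128205 mg/mL = 0.8923077 mg
Total = 0.9230769 + 0.7692308 + 0.8923077 = 2.584615 mg

2.58 mg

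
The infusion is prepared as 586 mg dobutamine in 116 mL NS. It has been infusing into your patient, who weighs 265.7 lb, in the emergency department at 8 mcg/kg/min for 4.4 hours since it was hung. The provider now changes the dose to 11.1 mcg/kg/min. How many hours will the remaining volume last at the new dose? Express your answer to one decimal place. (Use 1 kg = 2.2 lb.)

Initial rate:
Weight = 265.7 lb ÷ 2.2 lb/kg = 120.7727 kg
Dose = 8 mcg/kg/min × 120.7727 kg = 966.1818 mcg/min
966.1818 mcg/min × 60 min/hr = 57970.91 mcg/hr
Concentration = 586 mg ÷ 116 mL = 5.051724 mg/mL = 5051.724 mcg/mL
Rate = 57970.91 mcg/hr ÷ 5051.724 mcg/mL = 11.47547 mL/hr
Volume infused so far = 11.47547 mL/hr × 4.4 hr = 50.49207 mL
Volume remaining = 116 − 50.49207 = 65.50793 mL
New rate:
Dose = 11.1 mcg/kg/min × 120.7727 kg = 1340.577 mcg/min
1340.577 mcg/min × 60 min/hr = 80434.64 mcg/hr
Rate = 80434.64 mcg/hr ÷ 5051.724 mcg/mL = 15.92221 mL/hr
Time remaining = 65.50793 mL ÷ 15.92221 mL/hr = 4.114247 hr

4.1 hours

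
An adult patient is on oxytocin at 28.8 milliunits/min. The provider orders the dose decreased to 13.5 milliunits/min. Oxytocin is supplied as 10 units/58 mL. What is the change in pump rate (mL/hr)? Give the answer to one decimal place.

At the current dose:
28.8 milliunits/min × 60 min/hr = 1728 milliunits/hr
Concentration = 10 units ÷ 58 mL = 0.1724138 units/mL = 172.4138 milliunits/mL
Rate = 1728 milliunits/hr ÷ 172.4138 milliunits/mL = 10.0224 mL/hr
At the new dose:
13.5 milliunits/min × 60 min/hr = 810 milliunits/hr
Rate = 810 milliunits/hr ÷ 172.4138 milliunits/mL = 4.698 mL/hr
Change = 4.698 − 10.0224 = -5.3244 mL/hr → 5.3244 mL/hr decrease

5.3 mL/hr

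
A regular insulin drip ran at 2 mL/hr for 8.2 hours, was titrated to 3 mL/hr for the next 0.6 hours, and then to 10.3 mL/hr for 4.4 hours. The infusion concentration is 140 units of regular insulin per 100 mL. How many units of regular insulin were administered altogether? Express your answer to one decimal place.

88.9 units

Concentration = 140 units ÷ 100 mL = 1.4 units/mL
Stage 1: 2 mL/hr × 8.2 hr = 16.4 mL → 16.4 mL × 1.4 units/mL = 22.96 units
Stage 2: 3 mL/hr × 0.6 hr = 1.8 mL → 1.8 mL × 1.4 units/mL = 2.52 units
Stage 3: 10.3 mL/hr × 4.4 hr = 45.32 mL → 45.32 mL × 1.4 units/mL = 63.448 units
Total = 22.96 + 2.52 + 63.448 = 88.928 units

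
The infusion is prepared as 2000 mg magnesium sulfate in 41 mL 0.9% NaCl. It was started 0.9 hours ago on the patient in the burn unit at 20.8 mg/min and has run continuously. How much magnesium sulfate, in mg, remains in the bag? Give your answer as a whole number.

877 mg

20.8 mg/min × 60 min/hr = 1248 mg/hr
Concentration = 2000 mg ÷ 41 mL = 48.78049 mg/mL
Rate = 1248 mg/hr ÷ 48.78049 mg/mL = 25.584 mL/hr
Volume infused = 25.584 mL/hr × 0.9 hr = 23.0256 mL
Volume remaining = 41 − 23.0256 = 17.9744 mL
Drug remaining = 17.9744 mL × 48.78049 mg/mL = 876.8 mg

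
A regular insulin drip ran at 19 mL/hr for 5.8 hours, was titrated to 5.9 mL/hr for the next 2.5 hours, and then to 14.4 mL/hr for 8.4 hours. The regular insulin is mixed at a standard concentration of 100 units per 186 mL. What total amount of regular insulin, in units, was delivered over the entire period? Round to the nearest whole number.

Concentration = 100 units ÷ 186 mL = 0.5376344 units/mL
Stage 1: 19 mL/hr × 5.8 hr = 110.2 mL → 110.2 mL × 0.5376344 units/mL = 59.24731 units
Stage 2: 5.9 mL/hr × 2.5 hr = 14.75 mL → 14.75 mL × 0.5376344 units/mL = 7.930108 units
Stage 3: 14.4 mL/hr × 8.4 hr = 120.96 mL → 120.96 mL × 0.5376344 units/mL = 65.03226 units
Total = 59.24731 + 7.930108 + 65.03226 = 132.2097 units

132 units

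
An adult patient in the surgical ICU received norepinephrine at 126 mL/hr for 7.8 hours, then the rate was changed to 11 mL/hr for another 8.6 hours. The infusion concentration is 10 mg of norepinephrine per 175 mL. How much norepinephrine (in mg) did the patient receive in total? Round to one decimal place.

61.6 mg

Concentration = 10 mg ÷ 175 mL = 0.05714286 mg/mL
Stage 1: 126 mL/hr × 7.8 hr = 982.8 mL → 982.8 mL × 0.05714286 mg/mL = 56.16 mg
Stage 2: 11 mL/hr × 8.6 hr = 94.6 mL → 94.6 mL × 0.05714286 mg/mL = 5.405714 mg
Total = 56.16 + 5.405714 = 61.56571 mg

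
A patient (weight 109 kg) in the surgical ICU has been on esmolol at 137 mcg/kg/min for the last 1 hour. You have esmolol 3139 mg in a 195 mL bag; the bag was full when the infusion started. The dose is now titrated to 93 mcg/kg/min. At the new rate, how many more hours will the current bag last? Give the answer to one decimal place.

3.7 hours

Initial rate:
Dose = 137 mcg/kg/min × 109 kg = 14933 mcg/min
14933 mcg/min × 60 min/hr = 895980 mcg/hr
Concentration = 3139 mg ÷ 195 mL = 16.09744 mg/mL = 16097.44 mcg/mL
Rate = 895980 mcg/hr ÷ 16097.44 mcg/mL = 55.6598 mL/hr
Volume infused so far = 55.6598 mL/hr × 1 hr = 55.6598 mL
Volume remaining = 195 − 55.6598 = 139.3402 mL
New rate:
Dose = 93 mcg/kg/min × 109 kg = 10137 mcg/min
10137 mcg/min × 60 min/hr = 608220 mcg/hr
Rate = 608220 mcg/hr ÷ 16097.44 mcg/mL = 37.78366 mL/hr
Time remaining = 139.3402 mL ÷ 37.78366 mL/hr = 3.687843 hr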